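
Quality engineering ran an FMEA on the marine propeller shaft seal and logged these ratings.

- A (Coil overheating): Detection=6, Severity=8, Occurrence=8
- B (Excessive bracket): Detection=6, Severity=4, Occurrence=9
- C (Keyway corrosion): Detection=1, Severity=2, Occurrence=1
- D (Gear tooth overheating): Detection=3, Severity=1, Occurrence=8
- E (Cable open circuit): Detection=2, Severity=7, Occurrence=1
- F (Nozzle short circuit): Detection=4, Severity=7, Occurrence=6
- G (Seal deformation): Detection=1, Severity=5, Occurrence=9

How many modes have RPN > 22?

5

RPN = Severity × Occurrence × Detection:
  A: 8 × 8 × 6 = 384
  B: 4 × 9 × 6 = 216
  C: 2 × 1 × 1 = 2
  D: 1 × 8 × 3 = 24
  E: 7 × 1 × 2 = 14
  F: 7 × 6 × 4 = 168
  G: 5 × 9 × 1 = 45
Modes with RPN > 22: A (384), B (216), D (24), F (168), G (45) → 5.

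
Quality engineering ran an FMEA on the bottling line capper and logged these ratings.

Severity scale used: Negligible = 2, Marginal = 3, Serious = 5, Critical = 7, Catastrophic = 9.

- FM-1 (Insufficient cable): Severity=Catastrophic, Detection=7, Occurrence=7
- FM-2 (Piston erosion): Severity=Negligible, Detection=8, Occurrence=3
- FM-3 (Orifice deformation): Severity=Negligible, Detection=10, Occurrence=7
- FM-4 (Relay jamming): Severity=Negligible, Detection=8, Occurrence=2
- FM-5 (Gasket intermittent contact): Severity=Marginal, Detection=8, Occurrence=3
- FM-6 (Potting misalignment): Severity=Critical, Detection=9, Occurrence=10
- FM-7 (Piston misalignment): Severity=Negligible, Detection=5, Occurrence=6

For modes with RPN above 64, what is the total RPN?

RPN = Severity × Occurrence × Detection:
  FM-1: 9 × 7 × 7 = 441
  FM-2: 2 × 3 × 8 = 48
  FM-3: 2 × 7 × 10 = 140
  FM-4: 2 × 2 × 8 = 32
  FM-5: 3 × 3 × 8 = 72
  FM-6: 7 × 10 × 9 = 630
  FM-7: 2 × 6 × 5 = 60
RPN > 64: FM-1 (441), FM-3 (140), FM-5 (72), FM-6 (630).
Sum: 441 + 140 + 72 + 630 = 1283.

1283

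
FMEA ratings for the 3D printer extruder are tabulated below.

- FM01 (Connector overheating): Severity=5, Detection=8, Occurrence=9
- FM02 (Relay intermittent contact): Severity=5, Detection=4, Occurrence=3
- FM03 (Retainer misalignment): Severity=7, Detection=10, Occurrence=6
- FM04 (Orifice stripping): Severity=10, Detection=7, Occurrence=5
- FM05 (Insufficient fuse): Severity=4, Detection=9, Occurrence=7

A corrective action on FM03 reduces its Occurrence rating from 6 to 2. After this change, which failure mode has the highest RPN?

RPN = Severity × Occurrence × Detection:
  FM01: 5 × 9 × 8 = 360
  FM02: 5 × 3 × 4 = 60
  FM03: 7 × 6 × 10 = 420
  FM04: 10 × 5 × 7 = 350
  FM05: 4 × 7 × 9 = 252
After action: FM03 → 7 × 2 × 10 = 140.
Revised RPNs: FM01=360, FM04=350, FM05=252, FM03=140, FM02=60.
Highest is now FM01 (360).

FM01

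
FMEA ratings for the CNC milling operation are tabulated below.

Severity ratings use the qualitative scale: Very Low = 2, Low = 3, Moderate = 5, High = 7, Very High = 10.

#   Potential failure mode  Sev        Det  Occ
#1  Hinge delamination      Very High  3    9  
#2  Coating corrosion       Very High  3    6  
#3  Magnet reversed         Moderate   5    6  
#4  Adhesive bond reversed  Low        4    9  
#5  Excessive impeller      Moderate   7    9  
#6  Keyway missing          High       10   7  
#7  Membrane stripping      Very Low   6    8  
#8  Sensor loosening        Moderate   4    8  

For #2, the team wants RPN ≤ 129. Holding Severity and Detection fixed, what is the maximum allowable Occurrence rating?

#2: S=10, O=6, D=3 → current RPN = 180.
Fixed product = 30. Need 30 × O ≤ 129, so O ≤ 129/30 = 4.30.
Maximum integer Occurrence rating = 4 (gives RPN 120; O=5 would give 150 > 129).

4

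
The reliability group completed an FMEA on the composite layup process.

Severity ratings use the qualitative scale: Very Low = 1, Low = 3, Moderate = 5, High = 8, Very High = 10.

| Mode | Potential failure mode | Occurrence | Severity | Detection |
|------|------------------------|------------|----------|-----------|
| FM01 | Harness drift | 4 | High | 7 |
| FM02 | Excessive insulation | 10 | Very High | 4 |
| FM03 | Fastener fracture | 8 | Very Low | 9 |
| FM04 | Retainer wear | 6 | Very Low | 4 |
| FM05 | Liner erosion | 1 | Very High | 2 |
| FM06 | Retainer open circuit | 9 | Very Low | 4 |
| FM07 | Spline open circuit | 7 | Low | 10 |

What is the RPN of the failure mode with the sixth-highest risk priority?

RPN = Severity × Occurrence × Detection:
  FM01: 8 × 4 × 7 = 224
  FM02: 10 × 10 × 4 = 400
  FM03: 1 × 8 × 9 = 72
  FM04: 1 × 6 × 4 = 24
  FM05: 10 × 1 × 2 = 20
  FM06: 1 × 9 × 4 = 36
  FM07: 3 × 7 × 10 = 210
Sorted descending: 400, 224, 210, 72, 36, 24, 20.
The sixth-highest RPN is 24 (FM04).

24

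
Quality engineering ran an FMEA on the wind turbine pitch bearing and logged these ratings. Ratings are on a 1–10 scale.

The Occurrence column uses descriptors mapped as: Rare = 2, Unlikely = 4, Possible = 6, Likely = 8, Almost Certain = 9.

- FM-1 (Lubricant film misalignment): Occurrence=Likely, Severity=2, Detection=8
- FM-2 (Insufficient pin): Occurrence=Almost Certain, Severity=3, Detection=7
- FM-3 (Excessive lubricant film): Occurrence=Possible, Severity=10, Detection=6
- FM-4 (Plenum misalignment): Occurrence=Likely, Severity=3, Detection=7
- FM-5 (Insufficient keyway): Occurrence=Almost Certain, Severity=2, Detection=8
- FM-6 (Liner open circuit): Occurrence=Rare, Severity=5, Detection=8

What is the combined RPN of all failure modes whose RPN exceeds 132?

RPN = Severity × Occurrence × Detection:
  FM-1: 2 × 8 × 8 = 128
  FM-2: 3 × 9 × 7 = 189
  FM-3: 10 × 6 × 6 = 360
  FM-4: 3 × 8 × 7 = 168
  FM-5: 2 × 9 × 8 = 144
  FM-6: 5 × 2 × 8 = 80
RPN > 132: FM-2 (189), FM-3 (360), FM-4 (168), FM-5 (144).
Sum: 189 + 360 + 168 + 144 = 861.

861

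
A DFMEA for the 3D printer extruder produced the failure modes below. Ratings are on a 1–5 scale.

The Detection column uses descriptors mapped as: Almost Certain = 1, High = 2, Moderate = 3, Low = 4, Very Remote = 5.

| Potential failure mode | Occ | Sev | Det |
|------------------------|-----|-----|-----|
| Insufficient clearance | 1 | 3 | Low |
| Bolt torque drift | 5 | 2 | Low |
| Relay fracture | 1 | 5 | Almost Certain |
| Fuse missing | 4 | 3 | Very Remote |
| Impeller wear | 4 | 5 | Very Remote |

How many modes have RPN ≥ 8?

4

RPN = Severity × Occurrence × Detection:
  Insufficient clearance: 3 × 1 × 4 = 12
  Bolt torque drift: 2 × 5 × 4 = 40
  Relay fracture: 5 × 1 × 1 = 5
  Fuse missing: 3 × 4 × 5 = 60
  Impeller wear: 5 × 4 × 5 = 100
Modes with RPN ≥ 8: Insufficient clearance (12), Bolt torque drift (40), Fuse missing (60), Impeller wear (100) → 4.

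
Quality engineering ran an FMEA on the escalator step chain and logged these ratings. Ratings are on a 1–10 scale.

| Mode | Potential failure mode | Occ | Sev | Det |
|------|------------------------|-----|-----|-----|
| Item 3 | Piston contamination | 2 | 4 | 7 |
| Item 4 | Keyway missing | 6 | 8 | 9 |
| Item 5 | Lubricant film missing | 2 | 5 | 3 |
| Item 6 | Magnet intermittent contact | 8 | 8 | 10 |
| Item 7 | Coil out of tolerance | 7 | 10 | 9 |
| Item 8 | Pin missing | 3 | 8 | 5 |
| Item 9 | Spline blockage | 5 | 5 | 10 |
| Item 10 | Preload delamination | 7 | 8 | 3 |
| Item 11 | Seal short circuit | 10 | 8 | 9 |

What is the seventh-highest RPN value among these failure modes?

120

RPN = Severity × Occurrence × Detection:
  Item 3: 4 × 2 × 7 = 56
  Item 4: 8 × 6 × 9 = 432
  Item 5: 5 × 2 × 3 = 30
  Item 6: 8 × 8 × 10 = 640
  Item 7: 10 × 7 × 9 = 630
  Item 8: 8 × 3 × 5 = 120
  Item 9: 5 × 5 × 10 = 250
  Item 10: 8 × 7 × 3 = 168
  Item 11: 8 × 10 × 9 = 720
Sorted descending: 720, 640, 630, 432, 250, 168, 120, 56, 30.
The seventh-highest RPN is 120 (Item 8).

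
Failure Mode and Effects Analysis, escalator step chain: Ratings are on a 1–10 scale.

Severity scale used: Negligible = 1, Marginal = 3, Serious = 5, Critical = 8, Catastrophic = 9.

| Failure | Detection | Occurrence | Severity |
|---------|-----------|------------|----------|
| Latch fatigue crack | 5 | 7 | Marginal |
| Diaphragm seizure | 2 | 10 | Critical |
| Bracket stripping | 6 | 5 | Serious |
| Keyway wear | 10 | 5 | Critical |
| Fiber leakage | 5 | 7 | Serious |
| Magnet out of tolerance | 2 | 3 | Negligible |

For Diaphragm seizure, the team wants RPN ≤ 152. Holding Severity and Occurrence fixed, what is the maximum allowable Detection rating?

Diaphragm seizure: S=8, O=10, D=2 → current RPN = 160.
Fixed product = 80. Need 80 × D ≤ 152, so D ≤ 152/80 = 1.90.
Maximum integer Detection rating = 1 (gives RPN 80; D=2 would give 160 > 152).

1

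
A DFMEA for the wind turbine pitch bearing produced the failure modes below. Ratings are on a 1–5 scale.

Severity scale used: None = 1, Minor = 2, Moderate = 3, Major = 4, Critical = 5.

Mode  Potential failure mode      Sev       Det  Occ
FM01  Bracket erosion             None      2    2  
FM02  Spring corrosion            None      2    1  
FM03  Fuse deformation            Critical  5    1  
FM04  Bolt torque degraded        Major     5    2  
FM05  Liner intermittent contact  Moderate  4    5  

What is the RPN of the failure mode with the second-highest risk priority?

40

RPN = Severity × Occurrence × Detection:
  FM01: 1 × 2 × 2 = 4
  FM02: 1 × 1 × 2 = 2
  FM03: 5 × 1 × 5 = 25
  FM04: 4 × 2 × 5 = 40
  FM05: 3 × 5 × 4 = 60
Sorted descending: 60, 40, 25, 4, 2.
The second-highest RPN is 40 (FM04).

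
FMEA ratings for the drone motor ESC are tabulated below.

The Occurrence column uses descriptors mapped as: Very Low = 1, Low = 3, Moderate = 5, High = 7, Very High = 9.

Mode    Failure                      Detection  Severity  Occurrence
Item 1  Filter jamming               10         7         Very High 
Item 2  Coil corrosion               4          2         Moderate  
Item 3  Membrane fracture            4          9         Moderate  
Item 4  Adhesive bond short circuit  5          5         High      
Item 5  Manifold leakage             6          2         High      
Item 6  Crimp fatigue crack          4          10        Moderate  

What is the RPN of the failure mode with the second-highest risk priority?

200

RPN = Severity × Occurrence × Detection:
  Item 1: 7 × 9 × 10 = 630
  Item 2: 2 × 5 × 4 = 40
  Item 3: 9 × 5 × 4 = 180
  Item 4: 5 × 7 × 5 = 175
  Item 5: 2 × 7 × 6 = 84
  Item 6: 10 × 5 × 4 = 200
Sorted descending: 630, 200, 180, 175, 84, 40.
The second-highest RPN is 200 (Item 6).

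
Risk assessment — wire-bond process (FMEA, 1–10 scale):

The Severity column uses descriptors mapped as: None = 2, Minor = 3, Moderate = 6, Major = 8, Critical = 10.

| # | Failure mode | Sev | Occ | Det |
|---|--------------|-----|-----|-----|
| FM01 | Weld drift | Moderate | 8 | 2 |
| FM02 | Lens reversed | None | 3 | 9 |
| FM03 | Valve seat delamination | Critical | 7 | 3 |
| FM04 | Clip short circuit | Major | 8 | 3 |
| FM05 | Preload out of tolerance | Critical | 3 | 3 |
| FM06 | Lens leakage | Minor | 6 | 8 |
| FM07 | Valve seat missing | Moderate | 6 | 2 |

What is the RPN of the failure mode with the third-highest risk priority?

RPN = Severity × Occurrence × Detection:
  FM01: 6 × 8 × 2 = 96
  FM02: 2 × 3 × 9 = 54
  FM03: 10 × 7 × 3 = 210
  FM04: 8 × 8 × 3 = 192
  FM05: 10 × 3 × 3 = 90
  FM06: 3 × 6 × 8 = 144
  FM07: 6 × 6 × 2 = 72
Sorted descending: 210, 192, 144, 96, 90, 72, 54.
The third-highest RPN is 144 (FM06).

144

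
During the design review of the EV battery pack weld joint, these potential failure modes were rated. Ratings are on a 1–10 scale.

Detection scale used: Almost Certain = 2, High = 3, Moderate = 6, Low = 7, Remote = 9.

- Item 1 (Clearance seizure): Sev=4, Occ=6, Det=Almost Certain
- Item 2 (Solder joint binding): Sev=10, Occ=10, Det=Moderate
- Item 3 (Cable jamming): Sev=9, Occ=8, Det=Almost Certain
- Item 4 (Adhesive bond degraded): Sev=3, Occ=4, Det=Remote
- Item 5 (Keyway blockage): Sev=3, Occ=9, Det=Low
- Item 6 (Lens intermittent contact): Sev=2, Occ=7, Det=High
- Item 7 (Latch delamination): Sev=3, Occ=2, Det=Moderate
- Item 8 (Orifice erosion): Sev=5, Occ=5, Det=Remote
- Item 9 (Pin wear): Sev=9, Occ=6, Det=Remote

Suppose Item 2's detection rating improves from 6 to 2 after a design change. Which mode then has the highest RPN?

Item 9

RPN = Severity × Occurrence × Detection:
  Item 1: 4 × 6 × 2 = 48
  Item 2: 10 × 10 × 6 = 600
  Item 3: 9 × 8 × 2 = 144
  Item 4: 3 × 4 × 9 = 108
  Item 5: 3 × 9 × 7 = 189
  Item 6: 2 × 7 × 3 = 42
  Item 7: 3 × 2 × 6 = 36
  Item 8: 5 × 5 × 9 = 225
  Item 9: 9 × 6 × 9 = 486
After action: Item 2 → 10 × 10 × 2 = 200.
Revised RPNs: Item 9=486, Item 8=225, Item 2=200, Item 5=189, Item 3=144, Item 4=108, Item 1=48, Item 6=42, Item 7=36.
Highest is now Item 9 (486).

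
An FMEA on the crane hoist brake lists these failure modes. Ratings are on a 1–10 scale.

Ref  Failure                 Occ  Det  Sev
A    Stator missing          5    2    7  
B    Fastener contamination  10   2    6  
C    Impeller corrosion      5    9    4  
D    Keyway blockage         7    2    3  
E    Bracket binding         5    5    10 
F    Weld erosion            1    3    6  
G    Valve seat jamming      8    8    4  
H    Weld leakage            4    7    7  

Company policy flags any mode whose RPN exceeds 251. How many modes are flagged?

1

RPN = Severity × Occurrence × Detection:
  A: 7 × 5 × 2 = 70
  B: 6 × 10 × 2 = 120
  C: 4 × 5 × 9 = 180
  D: 3 × 7 × 2 = 42
  E: 10 × 5 × 5 = 250
  F: 6 × 1 × 3 = 18
  G: 4 × 8 × 8 = 256
  H: 7 × 4 × 7 = 196
Modes with RPN > 251: G (256) → 1.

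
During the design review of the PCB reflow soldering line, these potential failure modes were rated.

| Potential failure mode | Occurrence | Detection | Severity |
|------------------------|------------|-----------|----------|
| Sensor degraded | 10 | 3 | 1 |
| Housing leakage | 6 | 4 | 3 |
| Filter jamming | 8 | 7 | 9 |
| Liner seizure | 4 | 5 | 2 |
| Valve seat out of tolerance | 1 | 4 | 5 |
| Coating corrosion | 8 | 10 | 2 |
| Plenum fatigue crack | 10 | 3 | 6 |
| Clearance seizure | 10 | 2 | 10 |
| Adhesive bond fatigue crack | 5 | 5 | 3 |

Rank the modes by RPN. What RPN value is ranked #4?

160

RPN = Severity × Occurrence × Detection:
  Sensor degraded: 1 × 10 × 3 = 30
  Housing leakage: 3 × 6 × 4 = 72
  Filter jamming: 9 × 8 × 7 = 504
  Liner seizure: 2 × 4 × 5 = 40
  Valve seat out of tolerance: 5 × 1 × 4 = 20
  Coating corrosion: 2 × 8 × 10 = 160
  Plenum fatigue crack: 6 × 10 × 3 = 180
  Clearance seizure: 10 × 10 × 2 = 200
  Adhesive bond fatigue crack: 3 × 5 × 5 = 75
Sorted descending: 504, 200, 180, 160, 75, 72, 40, 30, 20.
The fourth-highest RPN is 160 (Coating corrosion).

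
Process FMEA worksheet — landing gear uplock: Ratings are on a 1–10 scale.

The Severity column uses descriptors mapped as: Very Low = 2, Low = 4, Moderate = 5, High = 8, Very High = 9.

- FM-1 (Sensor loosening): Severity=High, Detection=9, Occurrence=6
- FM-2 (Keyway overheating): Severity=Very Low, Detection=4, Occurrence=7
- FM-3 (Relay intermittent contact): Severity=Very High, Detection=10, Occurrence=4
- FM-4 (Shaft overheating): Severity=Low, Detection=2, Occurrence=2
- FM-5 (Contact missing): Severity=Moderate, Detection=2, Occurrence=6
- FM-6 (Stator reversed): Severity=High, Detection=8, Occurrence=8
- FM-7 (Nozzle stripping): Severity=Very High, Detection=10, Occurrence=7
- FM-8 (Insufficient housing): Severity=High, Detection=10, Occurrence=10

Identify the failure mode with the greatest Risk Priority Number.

FM-8

RPN = Severity × Occurrence × Detection:
  FM-1: 8 × 6 × 9 = 432
  FM-2: 2 × 7 × 4 = 56
  FM-3: 9 × 4 × 10 = 360
  FM-4: 4 × 2 × 2 = 16
  FM-5: 5 × 6 × 2 = 60
  FM-6: 8 × 8 × 8 = 512
  FM-7: 9 × 7 × 10 = 630
  FM-8: 8 × 10 × 10 = 800
Highest RPN is 800 → FM-8.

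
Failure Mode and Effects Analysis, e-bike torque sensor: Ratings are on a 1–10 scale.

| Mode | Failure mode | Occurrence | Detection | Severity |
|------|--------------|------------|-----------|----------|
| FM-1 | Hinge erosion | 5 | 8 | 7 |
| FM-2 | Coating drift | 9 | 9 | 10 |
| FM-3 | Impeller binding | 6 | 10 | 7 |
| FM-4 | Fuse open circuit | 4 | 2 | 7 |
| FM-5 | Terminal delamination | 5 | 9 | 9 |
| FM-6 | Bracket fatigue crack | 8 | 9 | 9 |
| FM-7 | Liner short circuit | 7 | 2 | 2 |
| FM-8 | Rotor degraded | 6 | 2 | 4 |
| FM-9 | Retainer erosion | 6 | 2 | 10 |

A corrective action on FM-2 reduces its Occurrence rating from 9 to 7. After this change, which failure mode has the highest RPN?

FM-6

RPN = Severity × Occurrence × Detection:
  FM-1: 7 × 5 × 8 = 280
  FM-2: 10 × 9 × 9 = 810
  FM-3: 7 × 6 × 10 = 420
  FM-4: 7 × 4 × 2 = 56
  FM-5: 9 × 5 × 9 = 405
  FM-6: 9 × 8 × 9 = 648
  FM-7: 2 × 7 × 2 = 28
  FM-8: 4 × 6 × 2 = 48
  FM-9: 10 × 6 × 2 = 120
After action: FM-2 → 10 × 7 × 9 = 630.
Revised RPNs: FM-6=648, FM-2=630, FM-3=420, FM-5=405, FM-1=280, FM-9=120, FM-4=56, FM-8=48, FM-7=28.
Highest is now FM-6 (648).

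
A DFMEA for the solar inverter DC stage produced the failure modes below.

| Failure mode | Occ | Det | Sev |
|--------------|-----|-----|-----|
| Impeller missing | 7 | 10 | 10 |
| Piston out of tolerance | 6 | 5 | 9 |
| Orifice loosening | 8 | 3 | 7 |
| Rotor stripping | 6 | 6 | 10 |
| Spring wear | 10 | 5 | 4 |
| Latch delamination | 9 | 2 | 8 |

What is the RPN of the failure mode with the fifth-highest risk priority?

168

RPN = Severity × Occurrence × Detection:
  Impeller missing: 10 × 7 × 10 = 700
  Piston out of tolerance: 9 × 6 × 5 = 270
  Orifice loosening: 7 × 8 × 3 = 168
  Rotor stripping: 10 × 6 × 6 = 360
  Spring wear: 4 × 10 × 5 = 200
  Latch delamination: 8 × 9 × 2 = 144
Sorted descending: 700, 360, 270, 200, 168, 144.
The fifth-highest RPN is 168 (Orifice loosening).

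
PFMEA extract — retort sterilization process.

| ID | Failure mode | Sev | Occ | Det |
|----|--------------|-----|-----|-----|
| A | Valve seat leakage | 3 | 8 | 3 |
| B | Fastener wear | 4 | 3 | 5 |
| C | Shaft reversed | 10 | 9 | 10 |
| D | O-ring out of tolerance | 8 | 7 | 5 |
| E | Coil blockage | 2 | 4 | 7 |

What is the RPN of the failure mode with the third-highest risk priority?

72

RPN = Severity × Occurrence × Detection:
  A: 3 × 8 × 3 = 72
  B: 4 × 3 × 5 = 60
  C: 10 × 9 × 10 = 900
  D: 8 × 7 × 5 = 280
  E: 2 × 4 × 7 = 56
Sorted descending: 900, 280, 72, 60, 56.
The third-highest RPN is 72 (A).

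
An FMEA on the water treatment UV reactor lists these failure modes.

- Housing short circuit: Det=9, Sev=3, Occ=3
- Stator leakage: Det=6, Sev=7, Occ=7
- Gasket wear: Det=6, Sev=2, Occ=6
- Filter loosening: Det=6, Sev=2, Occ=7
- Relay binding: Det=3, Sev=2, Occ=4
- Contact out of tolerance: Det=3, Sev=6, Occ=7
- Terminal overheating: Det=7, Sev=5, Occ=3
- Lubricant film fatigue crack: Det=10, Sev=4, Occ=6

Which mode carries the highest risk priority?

RPN = Severity × Occurrence × Detection:
  Housing short circuit: 3 × 3 × 9 = 81
  Stator leakage: 7 × 7 × 6 = 294
  Gasket wear: 2 × 6 × 6 = 72
  Filter loosening: 2 × 7 × 6 = 84
  Relay binding: 2 × 4 × 3 = 24
  Contact out of tolerance: 6 × 7 × 3 = 126
  Terminal overheating: 5 × 3 × 7 = 105
  Lubricant film fatigue crack: 4 × 6 × 10 = 240
Highest RPN is 294 → Stator leakage.

Stator leakage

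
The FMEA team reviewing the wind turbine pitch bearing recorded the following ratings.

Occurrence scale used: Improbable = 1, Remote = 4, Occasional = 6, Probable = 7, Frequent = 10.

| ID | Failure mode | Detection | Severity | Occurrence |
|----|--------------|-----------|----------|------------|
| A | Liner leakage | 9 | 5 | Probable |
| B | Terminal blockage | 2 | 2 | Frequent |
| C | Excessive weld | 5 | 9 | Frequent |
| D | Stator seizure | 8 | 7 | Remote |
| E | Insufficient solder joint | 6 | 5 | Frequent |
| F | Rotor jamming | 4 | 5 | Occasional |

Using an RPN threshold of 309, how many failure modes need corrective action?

2

RPN = Severity × Occurrence × Detection:
  A: 5 × 7 × 9 = 315
  B: 2 × 10 × 2 = 40
  C: 9 × 10 × 5 = 450
  D: 7 × 4 × 8 = 224
  E: 5 × 10 × 6 = 300
  F: 5 × 6 × 4 = 120
Modes with RPN ≥ 309: A (315), C (450) → 2.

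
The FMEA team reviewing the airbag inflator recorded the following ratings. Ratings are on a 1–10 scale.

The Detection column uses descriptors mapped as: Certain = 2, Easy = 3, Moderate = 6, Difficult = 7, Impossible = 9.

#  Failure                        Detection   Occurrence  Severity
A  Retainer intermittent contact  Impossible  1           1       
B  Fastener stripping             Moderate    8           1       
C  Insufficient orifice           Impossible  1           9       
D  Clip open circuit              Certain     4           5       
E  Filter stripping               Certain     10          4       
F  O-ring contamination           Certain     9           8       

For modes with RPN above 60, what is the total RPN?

305

RPN = Severity × Occurrence × Detection:
  A: 1 × 1 × 9 = 9
  B: 1 × 8 × 6 = 48
  C: 9 × 1 × 9 = 81
  D: 5 × 4 × 2 = 40
  E: 4 × 10 × 2 = 80
  F: 8 × 9 × 2 = 144
RPN > 60: C (81), E (80), F (144).
Sum: 81 + 80 + 144 = 305.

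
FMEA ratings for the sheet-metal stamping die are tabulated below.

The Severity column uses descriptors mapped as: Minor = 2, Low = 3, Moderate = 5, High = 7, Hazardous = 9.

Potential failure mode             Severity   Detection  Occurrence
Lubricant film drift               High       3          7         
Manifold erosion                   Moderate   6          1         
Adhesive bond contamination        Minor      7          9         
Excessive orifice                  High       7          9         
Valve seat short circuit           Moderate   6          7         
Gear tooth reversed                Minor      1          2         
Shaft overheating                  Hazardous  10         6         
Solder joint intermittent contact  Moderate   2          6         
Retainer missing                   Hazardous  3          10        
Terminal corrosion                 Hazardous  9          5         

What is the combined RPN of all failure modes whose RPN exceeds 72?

2139

RPN = Severity × Occurrence × Detection:
  Lubricant film drift: 7 × 7 × 3 = 147
  Manifold erosion: 5 × 1 × 6 = 30
  Adhesive bond contamination: 2 × 9 × 7 = 126
  Excessive orifice: 7 × 9 × 7 = 441
  Valve seat short circuit: 5 × 7 × 6 = 210
  Gear tooth reversed: 2 × 2 × 1 = 4
  Shaft overheating: 9 × 6 × 10 = 540
  Solder joint intermittent contact: 5 × 6 × 2 = 60
  Retainer missing: 9 × 10 × 3 = 270
  Terminal corrosion: 9 × 5 × 9 = 405
RPN > 72: Lubricant film drift (147), Adhesive bond contamination (126), Excessive orifice (441), Valve seat short circuit (210), Shaft overheating (540), Retainer missing (270), Terminal corrosion (405).
Sum: 147 + 126 + 441 + 210 + 540 + 270 + 405 = 2139.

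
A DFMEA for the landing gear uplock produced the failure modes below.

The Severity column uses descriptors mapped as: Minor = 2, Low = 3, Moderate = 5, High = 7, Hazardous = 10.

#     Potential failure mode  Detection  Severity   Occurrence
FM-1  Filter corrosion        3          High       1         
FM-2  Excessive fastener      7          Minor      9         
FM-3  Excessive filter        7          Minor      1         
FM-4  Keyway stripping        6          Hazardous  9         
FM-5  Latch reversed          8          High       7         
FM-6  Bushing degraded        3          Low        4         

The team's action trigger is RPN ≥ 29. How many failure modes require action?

RPN = Severity × Occurrence × Detection:
  FM-1: 7 × 1 × 3 = 21
  FM-2: 2 × 9 × 7 = 126
  FM-3: 2 × 1 × 7 = 14
  FM-4: 10 × 9 × 6 = 540
  FM-5: 7 × 7 × 8 = 392
  FM-6: 3 × 4 × 3 = 36
Modes with RPN ≥ 29: FM-2 (126), FM-4 (540), FM-5 (392), FM-6 (36) → 4.

4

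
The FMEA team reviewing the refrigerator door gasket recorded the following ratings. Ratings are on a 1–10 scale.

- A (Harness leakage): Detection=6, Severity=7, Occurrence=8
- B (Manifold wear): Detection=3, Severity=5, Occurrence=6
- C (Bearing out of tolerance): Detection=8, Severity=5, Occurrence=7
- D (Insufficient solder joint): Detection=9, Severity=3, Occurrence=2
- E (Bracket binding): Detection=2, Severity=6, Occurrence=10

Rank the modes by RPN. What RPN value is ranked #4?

RPN = Severity × Occurrence × Detection:
  A: 7 × 8 × 6 = 336
  B: 5 × 6 × 3 = 90
  C: 5 × 7 × 8 = 280
  D: 3 × 2 × 9 = 54
  E: 6 × 10 × 2 = 120
Sorted descending: 336, 280, 120, 90, 54.
The fourth-highest RPN is 90 (B).

90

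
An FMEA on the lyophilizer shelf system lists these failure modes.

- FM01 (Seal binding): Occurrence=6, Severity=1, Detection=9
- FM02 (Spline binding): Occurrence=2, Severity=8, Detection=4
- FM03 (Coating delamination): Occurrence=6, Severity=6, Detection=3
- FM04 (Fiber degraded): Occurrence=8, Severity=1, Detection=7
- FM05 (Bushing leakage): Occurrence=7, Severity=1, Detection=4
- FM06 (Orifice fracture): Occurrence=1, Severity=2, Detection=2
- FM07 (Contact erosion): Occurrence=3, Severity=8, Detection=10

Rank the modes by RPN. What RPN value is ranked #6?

28

RPN = Severity × Occurrence × Detection:
  FM01: 1 × 6 × 9 = 54
  FM02: 8 × 2 × 4 = 64
  FM03: 6 × 6 × 3 = 108
  FM04: 1 × 8 × 7 = 56
  FM05: 1 × 7 × 4 = 28
  FM06: 2 × 1 × 2 = 4
  FM07: 8 × 3 × 10 = 240
Sorted descending: 240, 108, 64, 56, 54, 28, 4.
The sixth-highest RPN is 28 (FM05).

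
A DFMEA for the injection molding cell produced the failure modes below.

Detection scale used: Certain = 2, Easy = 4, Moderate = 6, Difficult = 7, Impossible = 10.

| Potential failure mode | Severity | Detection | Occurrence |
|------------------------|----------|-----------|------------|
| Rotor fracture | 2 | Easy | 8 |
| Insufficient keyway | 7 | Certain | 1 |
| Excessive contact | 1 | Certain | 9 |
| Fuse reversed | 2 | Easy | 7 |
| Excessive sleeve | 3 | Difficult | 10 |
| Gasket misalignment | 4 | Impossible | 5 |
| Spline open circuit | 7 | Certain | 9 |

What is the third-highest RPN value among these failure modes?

126

RPN = Severity × Occurrence × Detection:
  Rotor fracture: 2 × 8 × 4 = 64
  Insufficient keyway: 7 × 1 × 2 = 14
  Excessive contact: 1 × 9 × 2 = 18
  Fuse reversed: 2 × 7 × 4 = 56
  Excessive sleeve: 3 × 10 × 7 = 210
  Gasket misalignment: 4 × 5 × 10 = 200
  Spline open circuit: 7 × 9 × 2 = 126
Sorted descending: 210, 200, 126, 64, 56, 18, 14.
The third-highest RPN is 126 (Spline open circuit).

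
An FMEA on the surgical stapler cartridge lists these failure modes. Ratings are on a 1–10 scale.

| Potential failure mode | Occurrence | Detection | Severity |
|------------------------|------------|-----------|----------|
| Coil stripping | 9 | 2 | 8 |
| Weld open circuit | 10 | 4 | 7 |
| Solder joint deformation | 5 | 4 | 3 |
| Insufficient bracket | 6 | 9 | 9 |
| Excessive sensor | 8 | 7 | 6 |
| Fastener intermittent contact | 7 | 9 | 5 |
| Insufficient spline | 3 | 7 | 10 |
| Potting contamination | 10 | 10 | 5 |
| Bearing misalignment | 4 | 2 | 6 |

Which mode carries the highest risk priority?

RPN = Severity × Occurrence × Detection:
  Coil stripping: 8 × 9 × 2 = 144
  Weld open circuit: 7 × 10 × 4 = 280
  Solder joint deformation: 3 × 5 × 4 = 60
  Insufficient bracket: 9 × 6 × 9 = 486
  Excessive sensor: 6 × 8 × 7 = 336
  Fastener intermittent contact: 5 × 7 × 9 = 315
  Insufficient spline: 10 × 3 × 7 = 210
  Potting contamination: 5 × 10 × 10 = 500
  Bearing misalignment: 6 × 4 × 2 = 48
Highest RPN is 500 → Potting contamination.

Potting contamination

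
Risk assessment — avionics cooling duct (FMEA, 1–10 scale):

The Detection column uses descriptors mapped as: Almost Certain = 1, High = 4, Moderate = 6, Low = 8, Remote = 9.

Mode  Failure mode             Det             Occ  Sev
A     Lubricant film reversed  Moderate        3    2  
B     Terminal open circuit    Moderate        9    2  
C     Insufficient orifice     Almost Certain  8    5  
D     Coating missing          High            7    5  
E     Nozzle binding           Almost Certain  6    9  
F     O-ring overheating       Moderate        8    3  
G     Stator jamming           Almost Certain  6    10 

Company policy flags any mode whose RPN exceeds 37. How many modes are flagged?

6

RPN = Severity × Occurrence × Detection:
  A: 2 × 3 × 6 = 36
  B: 2 × 9 × 6 = 108
  C: 5 × 8 × 1 = 40
  D: 5 × 7 × 4 = 140
  E: 9 × 6 × 1 = 54
  F: 3 × 8 × 6 = 144
  G: 10 × 6 × 1 = 60
Modes with RPN > 37: B (108), C (40), D (140), E (54), F (144), G (60) → 6.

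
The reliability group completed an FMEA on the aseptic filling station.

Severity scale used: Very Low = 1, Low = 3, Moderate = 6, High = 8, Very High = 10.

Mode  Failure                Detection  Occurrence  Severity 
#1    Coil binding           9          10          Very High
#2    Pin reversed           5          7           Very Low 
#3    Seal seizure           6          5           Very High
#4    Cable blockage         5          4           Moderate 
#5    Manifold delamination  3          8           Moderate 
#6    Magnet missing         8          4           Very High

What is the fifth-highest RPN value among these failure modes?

RPN = Severity × Occurrence × Detection:
  #1: 10 × 10 × 9 = 900
  #2: 1 × 7 × 5 = 35
  #3: 10 × 5 × 6 = 300
  #4: 6 × 4 × 5 = 120
  #5: 6 × 8 × 3 = 144
  #6: 10 × 4 × 8 = 320
Sorted descending: 900, 320, 300, 144, 120, 35.
The fifth-highest RPN is 120 (#4).

120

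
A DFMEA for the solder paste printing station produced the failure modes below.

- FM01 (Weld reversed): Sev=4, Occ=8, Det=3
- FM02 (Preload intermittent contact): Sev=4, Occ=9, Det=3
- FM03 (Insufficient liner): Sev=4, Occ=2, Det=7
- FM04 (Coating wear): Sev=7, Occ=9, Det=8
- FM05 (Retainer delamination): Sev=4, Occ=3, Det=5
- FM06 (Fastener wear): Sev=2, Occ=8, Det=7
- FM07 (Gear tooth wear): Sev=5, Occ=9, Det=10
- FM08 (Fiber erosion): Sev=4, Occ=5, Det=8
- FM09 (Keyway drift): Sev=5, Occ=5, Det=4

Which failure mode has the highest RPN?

FM04

RPN = Severity × Occurrence × Detection:
  FM01: 4 × 8 × 3 = 96
  FM02: 4 × 9 × 3 = 108
  FM03: 4 × 2 × 7 = 56
  FM04: 7 × 9 × 8 = 504
  FM05: 4 × 3 × 5 = 60
  FM06: 2 × 8 × 7 = 112
  FM07: 5 × 9 × 10 = 450
  FM08: 4 × 5 × 8 = 160
  FM09: 5 × 5 × 4 = 100
Highest RPN is 504 → FM04.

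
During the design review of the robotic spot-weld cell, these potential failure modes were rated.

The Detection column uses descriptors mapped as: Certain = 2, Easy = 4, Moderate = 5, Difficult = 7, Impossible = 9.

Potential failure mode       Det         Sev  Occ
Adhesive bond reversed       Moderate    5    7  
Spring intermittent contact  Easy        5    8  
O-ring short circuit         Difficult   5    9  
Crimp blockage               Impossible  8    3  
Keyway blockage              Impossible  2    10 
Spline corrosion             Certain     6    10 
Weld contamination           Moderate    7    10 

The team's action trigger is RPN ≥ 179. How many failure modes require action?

4

RPN = Severity × Occurrence × Detection:
  Adhesive bond reversed: 5 × 7 × 5 = 175
  Spring intermittent contact: 5 × 8 × 4 = 160
  O-ring short circuit: 5 × 9 × 7 = 315
  Crimp blockage: 8 × 3 × 9 = 216
  Keyway blockage: 2 × 10 × 9 = 180
  Spline corrosion: 6 × 10 × 2 = 120
  Weld contamination: 7 × 10 × 5 = 350
Modes with RPN ≥ 179: O-ring short circuit (315), Crimp blockage (216), Keyway blockage (180), Weld contamination (350) → 4.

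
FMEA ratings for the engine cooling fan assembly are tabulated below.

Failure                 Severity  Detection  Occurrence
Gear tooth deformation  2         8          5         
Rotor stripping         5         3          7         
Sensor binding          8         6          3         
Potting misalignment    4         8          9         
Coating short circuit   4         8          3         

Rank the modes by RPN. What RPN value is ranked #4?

96

RPN = Severity × Occurrence × Detection:
  Gear tooth deformation: 2 × 5 × 8 = 80
  Rotor stripping: 5 × 7 × 3 = 105
  Sensor binding: 8 × 3 × 6 = 144
  Potting misalignment: 4 × 9 × 8 = 288
  Coating short circuit: 4 × 3 × 8 = 96
Sorted descending: 288, 144, 105, 96, 80.
The fourth-highest RPN is 96 (Coating short circuit).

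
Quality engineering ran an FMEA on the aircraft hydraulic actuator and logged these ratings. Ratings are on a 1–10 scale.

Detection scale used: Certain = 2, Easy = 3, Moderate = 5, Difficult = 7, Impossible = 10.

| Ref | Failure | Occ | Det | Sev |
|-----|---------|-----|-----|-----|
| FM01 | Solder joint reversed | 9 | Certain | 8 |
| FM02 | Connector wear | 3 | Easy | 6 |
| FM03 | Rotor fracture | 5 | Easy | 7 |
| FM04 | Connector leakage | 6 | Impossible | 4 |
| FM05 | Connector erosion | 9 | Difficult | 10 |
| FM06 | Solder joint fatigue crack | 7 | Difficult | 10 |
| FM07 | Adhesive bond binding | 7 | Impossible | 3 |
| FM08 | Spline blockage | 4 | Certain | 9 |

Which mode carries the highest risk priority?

RPN = Severity × Occurrence × Detection:
  FM01: 8 × 9 × 2 = 144
  FM02: 6 × 3 × 3 = 54
  FM03: 7 × 5 × 3 = 105
  FM04: 4 × 6 × 10 = 240
  FM05: 10 × 9 × 7 = 630
  FM06: 10 × 7 × 7 = 490
  FM07: 3 × 7 × 10 = 210
  FM08: 9 × 4 × 2 = 72
Highest RPN is 630 → FM05.

FM05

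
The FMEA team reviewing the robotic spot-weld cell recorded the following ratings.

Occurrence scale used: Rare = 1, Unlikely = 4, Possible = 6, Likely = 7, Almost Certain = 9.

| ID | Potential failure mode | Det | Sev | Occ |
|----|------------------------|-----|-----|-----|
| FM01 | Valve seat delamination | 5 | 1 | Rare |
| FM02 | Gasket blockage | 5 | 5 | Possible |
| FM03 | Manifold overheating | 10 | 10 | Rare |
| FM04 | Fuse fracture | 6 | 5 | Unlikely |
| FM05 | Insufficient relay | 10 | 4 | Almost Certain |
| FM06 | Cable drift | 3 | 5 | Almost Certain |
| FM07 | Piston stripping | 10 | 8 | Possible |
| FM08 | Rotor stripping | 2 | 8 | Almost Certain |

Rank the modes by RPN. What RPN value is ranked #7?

RPN = Severity × Occurrence × Detection:
  FM01: 1 × 1 × 5 = 5
  FM02: 5 × 6 × 5 = 150
  FM03: 10 × 1 × 10 = 100
  FM04: 5 × 4 × 6 = 120
  FM05: 4 × 9 × 10 = 360
  FM06: 5 × 9 × 3 = 135
  FM07: 8 × 6 × 10 = 480
  FM08: 8 × 9 × 2 = 144
Sorted descending: 480, 360, 150, 144, 135, 120, 100, 5.
The seventh-highest RPN is 100 (FM03).

100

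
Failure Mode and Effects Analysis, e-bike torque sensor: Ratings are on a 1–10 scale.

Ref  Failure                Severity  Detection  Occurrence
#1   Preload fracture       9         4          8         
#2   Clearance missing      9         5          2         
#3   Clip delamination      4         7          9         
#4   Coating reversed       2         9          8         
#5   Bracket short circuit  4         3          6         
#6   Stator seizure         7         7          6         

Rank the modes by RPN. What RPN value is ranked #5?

RPN = Severity × Occurrence × Detection:
  #1: 9 × 8 × 4 = 288
  #2: 9 × 2 × 5 = 90
  #3: 4 × 9 × 7 = 252
  #4: 2 × 8 × 9 = 144
  #5: 4 × 6 × 3 = 72
  #6: 7 × 6 × 7 = 294
Sorted descending: 294, 288, 252, 144, 90, 72.
The fifth-highest RPN is 90 (#2).

90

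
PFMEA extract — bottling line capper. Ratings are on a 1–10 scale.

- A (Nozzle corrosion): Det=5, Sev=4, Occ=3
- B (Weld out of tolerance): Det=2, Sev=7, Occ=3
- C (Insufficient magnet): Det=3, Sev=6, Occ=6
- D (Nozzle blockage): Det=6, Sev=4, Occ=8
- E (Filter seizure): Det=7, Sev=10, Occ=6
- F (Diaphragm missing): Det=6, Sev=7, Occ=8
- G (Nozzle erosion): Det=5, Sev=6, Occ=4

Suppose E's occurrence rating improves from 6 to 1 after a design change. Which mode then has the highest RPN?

F

RPN = Severity × Occurrence × Detection:
  A: 4 × 3 × 5 = 60
  B: 7 × 3 × 2 = 42
  C: 6 × 6 × 3 = 108
  D: 4 × 8 × 6 = 192
  E: 10 × 6 × 7 = 420
  F: 7 × 8 × 6 = 336
  G: 6 × 4 × 5 = 120
After action: E → 10 × 1 × 7 = 70.
Revised RPNs: F=336, D=192, G=120, C=108, E=70, A=60, B=42.
Highest is now F (336).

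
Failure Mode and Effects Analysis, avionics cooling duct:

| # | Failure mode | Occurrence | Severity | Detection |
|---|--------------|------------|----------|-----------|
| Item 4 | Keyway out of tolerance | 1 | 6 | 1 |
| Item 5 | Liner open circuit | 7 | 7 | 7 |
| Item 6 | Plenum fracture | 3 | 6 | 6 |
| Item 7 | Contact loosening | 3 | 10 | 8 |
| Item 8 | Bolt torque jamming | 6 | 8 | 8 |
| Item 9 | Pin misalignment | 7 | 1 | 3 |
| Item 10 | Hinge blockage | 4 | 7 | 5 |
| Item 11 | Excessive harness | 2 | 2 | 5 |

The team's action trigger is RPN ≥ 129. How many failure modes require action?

4

RPN = Severity × Occurrence × Detection:
  Item 4: 6 × 1 × 1 = 6
  Item 5: 7 × 7 × 7 = 343
  Item 6: 6 × 3 × 6 = 108
  Item 7: 10 × 3 × 8 = 240
  Item 8: 8 × 6 × 8 = 384
  Item 9: 1 × 7 × 3 = 21
  Item 10: 7 × 4 × 5 = 140
  Item 11: 2 × 2 × 5 = 20
Modes with RPN ≥ 129: Item 5 (343), Item 7 (240), Item 8 (384), Item 10 (140) → 4.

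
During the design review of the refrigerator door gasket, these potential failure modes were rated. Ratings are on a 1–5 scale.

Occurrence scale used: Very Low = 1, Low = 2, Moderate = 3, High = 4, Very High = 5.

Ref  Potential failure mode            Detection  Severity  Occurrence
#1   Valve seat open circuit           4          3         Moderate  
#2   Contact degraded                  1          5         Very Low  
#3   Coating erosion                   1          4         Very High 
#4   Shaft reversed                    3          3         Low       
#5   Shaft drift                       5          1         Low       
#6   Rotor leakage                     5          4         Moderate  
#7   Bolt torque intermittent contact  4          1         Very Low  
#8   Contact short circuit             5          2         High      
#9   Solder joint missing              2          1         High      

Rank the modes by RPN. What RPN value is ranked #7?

8

RPN = Severity × Occurrence × Detection:
  #1: 3 × 3 × 4 = 36
  #2: 5 × 1 × 1 = 5
  #3: 4 × 5 × 1 = 20
  #4: 3 × 2 × 3 = 18
  #5: 1 × 2 × 5 = 10
  #6: 4 × 3 × 5 = 60
  #7: 1 × 1 × 4 = 4
  #8: 2 × 4 × 5 = 40
  #9: 1 × 4 × 2 = 8
Sorted descending: 60, 40, 36, 20, 18, 10, 8, 5, 4.
The seventh-highest RPN is 8 (#9).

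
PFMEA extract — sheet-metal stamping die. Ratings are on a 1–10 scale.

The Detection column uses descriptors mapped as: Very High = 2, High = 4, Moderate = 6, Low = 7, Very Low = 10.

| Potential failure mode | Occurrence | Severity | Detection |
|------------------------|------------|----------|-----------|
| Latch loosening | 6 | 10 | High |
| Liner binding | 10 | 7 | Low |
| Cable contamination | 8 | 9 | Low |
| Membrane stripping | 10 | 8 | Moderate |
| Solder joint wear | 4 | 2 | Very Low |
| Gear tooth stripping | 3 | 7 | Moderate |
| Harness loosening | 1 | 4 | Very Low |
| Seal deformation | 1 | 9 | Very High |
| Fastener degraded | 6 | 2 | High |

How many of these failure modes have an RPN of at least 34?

8

RPN = Severity × Occurrence × Detection:
  Latch loosening: 10 × 6 × 4 = 240
  Liner binding: 7 × 10 × 7 = 490
  Cable contamination: 9 × 8 × 7 = 504
  Membrane stripping: 8 × 10 × 6 = 480
  Solder joint wear: 2 × 4 × 10 = 80
  Gear tooth stripping: 7 × 3 × 6 = 126
  Harness loosening: 4 × 1 × 10 = 40
  Seal deformation: 9 × 1 × 2 = 18
  Fastener degraded: 2 × 6 × 4 = 48
Modes with RPN ≥ 34: Latch loosening (240), Liner binding (490), Cable contamination (504), Membrane stripping (480), Solder joint wear (80), Gear tooth stripping (126), Harness loosening (40), Fastener degraded (48) → 8.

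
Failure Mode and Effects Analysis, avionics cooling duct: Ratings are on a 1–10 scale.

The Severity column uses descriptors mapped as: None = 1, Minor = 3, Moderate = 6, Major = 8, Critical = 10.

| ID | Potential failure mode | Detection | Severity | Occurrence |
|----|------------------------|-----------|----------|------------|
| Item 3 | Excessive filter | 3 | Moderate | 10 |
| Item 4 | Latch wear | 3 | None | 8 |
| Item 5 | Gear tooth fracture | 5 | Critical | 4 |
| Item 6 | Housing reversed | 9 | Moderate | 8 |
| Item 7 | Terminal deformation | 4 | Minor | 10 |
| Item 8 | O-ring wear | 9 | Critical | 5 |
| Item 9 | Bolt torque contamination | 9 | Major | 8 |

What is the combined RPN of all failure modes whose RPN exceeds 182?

RPN = Severity × Occurrence × Detection:
  Item 3: 6 × 10 × 3 = 180
  Item 4: 1 × 8 × 3 = 24
  Item 5: 10 × 4 × 5 = 200
  Item 6: 6 × 8 × 9 = 432
  Item 7: 3 × 10 × 4 = 120
  Item 8: 10 × 5 × 9 = 450
  Item 9: 8 × 8 × 9 = 576
RPN > 182: Item 5 (200), Item 6 (432), Item 8 (450), Item 9 (576).
Sum: 200 + 432 + 450 + 576 = 1658.

1658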